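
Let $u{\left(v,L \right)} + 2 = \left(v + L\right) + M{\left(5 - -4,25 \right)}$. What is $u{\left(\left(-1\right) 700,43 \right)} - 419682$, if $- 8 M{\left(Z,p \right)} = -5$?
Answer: $- \frac{3362723}{8} \approx -4.2034 \cdot 10^{5}$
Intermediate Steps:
$M{\left(Z,p \right)} = \frac{5}{8}$ ($M{\left(Z,p \right)} = \left(- \frac{1}{8}\right) \left(-5\right) = \frac{5}{8}$)
$u{\left(v,L \right)} = - \frac{11}{8} + L + v$ ($u{\left(v,L \right)} = -2 + \left(\left(v + L\right) + \frac{5}{8}\right) = -2 + \left(\left(L + v\right) + \frac{5}{8}\right) = -2 + \left(\frac{5}{8} + L + v\right) = - \frac{11}{8} + L + v$)
$u{\left(\left(-1\right) 700,43 \right)} - 419682 = \left(- \frac{11}{8} + 43 - 700\right) - 419682 = - \frac{5267}{8} - 419682 = - \frac{3362723}{8}$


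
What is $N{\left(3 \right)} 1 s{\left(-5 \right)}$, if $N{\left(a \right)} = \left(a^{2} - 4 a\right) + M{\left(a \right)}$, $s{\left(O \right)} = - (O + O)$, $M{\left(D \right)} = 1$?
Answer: $-20$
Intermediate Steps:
$s{\left(O \right)} = - 2 O$
$N{\left(a \right)} = 1 + a^{2} - 4 a$ ($N{\left(a \right)} = \left(a^{2} - 4 a\right) + 1 = 1 + a^{2} - 4 a$)
$N{\left(3 \right)} 1 s{\left(-5 \right)} = \left(1 + 3^{2} - 12\right) 1 \left(\left(-2\right) \left(-5\right)\right) = \left(1 + 9 - 12\right) 1 \cdot 10 = \left(-2\right) 1 \cdot 10 = \left(-2\right) 10 = -20$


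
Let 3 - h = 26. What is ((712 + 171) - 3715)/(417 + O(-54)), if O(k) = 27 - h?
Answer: -2832/467 ≈ -6.0642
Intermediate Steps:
h = -23 (h = 3 - 1*26 = 3 - 26 = -23)
O(k) = 50 (O(k) = 27 - 1*(-23) = 27 + 23 = 50)
((712 + 171) - 3715)/(417 + O(-54)) = ((712 + 171) - 3715)/(417 + 50) = (883 - 3715)/467 = -2832*1/467 = -2832/467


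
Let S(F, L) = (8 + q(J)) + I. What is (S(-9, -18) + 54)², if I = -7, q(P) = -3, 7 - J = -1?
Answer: 2704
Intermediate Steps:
J = 8 (J = 7 - 1*(-1) = 7 + 1 = 8)
S(F, L) = -2 (S(F, L) = (8 - 3) - 7 = 5 - 7 = -2)
(S(-9, -18) + 54)² = (-2 + 54)² = 52² = 2704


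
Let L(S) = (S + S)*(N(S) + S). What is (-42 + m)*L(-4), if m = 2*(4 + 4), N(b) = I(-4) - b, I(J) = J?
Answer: -832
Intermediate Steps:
N(b) = -4 - b
m = 16 (m = 2*8 = 16)
L(S) = -8*S (L(S) = (S + S)*((-4 - S) + S) = (2*S)*(-4) = -8*S)
(-42 + m)*L(-4) = (-42 + 16)*(-8*(-4)) = -26*32 = -832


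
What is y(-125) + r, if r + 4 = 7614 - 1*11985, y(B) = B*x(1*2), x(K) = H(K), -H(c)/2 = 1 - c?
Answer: -4625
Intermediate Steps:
H(c) = -2 + 2*c (H(c) = -2*(1 - c) = -2 + 2*c)
x(K) = -2 + 2*K
y(B) = 2*B (y(B) = B*(-2 + 2*(1*2)) = B*(-2 + 2*2) = B*(-2 + 4) = B*2 = 2*B)
r = -4375 (r = -4 + (7614 - 1*11985) = -4 + (7614 - 11985) = -4 - 4371 = -4375)
y(-125) + r = 2*(-125) - 4375 = -250 - 4375 = -4625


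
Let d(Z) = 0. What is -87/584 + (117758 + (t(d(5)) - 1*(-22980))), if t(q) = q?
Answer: 82190905/584 ≈ 1.4074e+5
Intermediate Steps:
-87/584 + (117758 + (t(d(5)) - 1*(-22980))) = -87/584 + (117758 + (0 - 1*(-22980))) = (1/584)*(-87) + (117758 + (0 + 22980)) = -87/584 + (117758 + 22980) = -87/584 + 140738 = 82190905/584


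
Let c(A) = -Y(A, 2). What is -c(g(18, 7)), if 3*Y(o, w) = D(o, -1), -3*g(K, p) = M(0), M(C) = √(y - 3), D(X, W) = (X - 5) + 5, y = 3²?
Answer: -√6/9 ≈ -0.27217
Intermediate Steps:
y = 9
D(X, W) = X (D(X, W) = (-5 + X) + 5 = X)
M(C) = √6 (M(C) = √(9 - 3) = √6)
g(K, p) = -√6/3
Y(o, w) = o/3
c(A) = -A/3
-c(g(18, 7)) = -(-1)*(-√6/3)/3 = -√6/9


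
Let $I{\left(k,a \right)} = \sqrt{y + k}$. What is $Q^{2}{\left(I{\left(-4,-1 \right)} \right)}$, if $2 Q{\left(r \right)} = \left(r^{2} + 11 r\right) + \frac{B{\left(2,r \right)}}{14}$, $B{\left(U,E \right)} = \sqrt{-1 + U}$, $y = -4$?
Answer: $\frac{\left(-111 + 308 i \sqrt{2}\right)^{2}}{784} \approx -226.28 - 123.34 i$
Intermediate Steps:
$I{\left(k,a \right)} = \sqrt{-4 + k}$
$Q{\left(r \right)} = \frac{1}{28} + \frac{r^{2}}{2} + \frac{11 r}{2}$ ($Q{\left(r \right)} = \frac{\left(r^{2} + 11 r\right) + \frac{\sqrt{-1 + 2}}{14}}{2} = \frac{\left(r^{2} + 11 r\right) + \sqrt{1} \cdot \frac{1}{14}}{2} = \frac{\left(r^{2} + 11 r\right) + 1 \cdot \frac{1}{14}}{2} = \frac{\left(r^{2} + 11 r\right) + \frac{1}{14}}{2} = \frac{\frac{1}{14} + r^{2} + 11 r}{2} = \frac{1}{28} + \frac{r^{2}}{2} + \frac{11 r}{2}$)
$Q^{2}{\left(I{\left(-4,-1 \right)} \right)} = \left(\frac{1}{28} + \frac{\left(\sqrt{-4 - 4}\right)^{2}}{2} + \frac{11 \sqrt{-4 - 4}}{2}\right)^{2} = \left(\frac{1}{28} + \frac{\left(\sqrt{-8}\right)^{2}}{2} + \frac{11 \sqrt{-8}}{2}\right)^{2} = \left(\frac{1}{28} + \frac{\left(2 i \sqrt{2}\right)^{2}}{2} + \frac{11 \cdot 2 i \sqrt{2}}{2}\right)^{2} = \left(\frac{1}{28} + \frac{1}{2} \left(-8\right) + 11 i \sqrt{2}\right)^{2} = \left(\frac{1}{28} - 4 + 11 i \sqrt{2}\right)^{2} = \left(- \frac{111}{28} + 11 i \sqrt{2}\right)^{2}$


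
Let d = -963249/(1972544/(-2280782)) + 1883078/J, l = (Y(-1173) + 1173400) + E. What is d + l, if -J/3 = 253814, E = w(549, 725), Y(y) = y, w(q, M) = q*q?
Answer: 19827608476930583/7663152288 ≈ 2.5874e+6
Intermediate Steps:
w(q, M) = q²
E = 301401 (E = 549² = 301401)
J = -761442 (J = -3*253814 = -761442)
l = 1473628 (l = (-1173 + 1173400) + 301401 = 1172227 + 301401 = 1473628)
d = 8534972697069719/7663152288 (d = -963249/(1972544/(-2280782)) + 1883078/(-761442) = -963249/(1972544*(-1/2280782)) + 1883078*(-1/761442) = -963249/(-140896/162913) - 941539/380721 = -963249*(-162913/140896) - 941539/380721 = 22417969191/20128 - 941539/380721 = 8534972697069719/7663152288 ≈ 1.1138e+6)
d + l = 8534972697069719/7663152288 + 1473628 = 19827608476930583/7663152288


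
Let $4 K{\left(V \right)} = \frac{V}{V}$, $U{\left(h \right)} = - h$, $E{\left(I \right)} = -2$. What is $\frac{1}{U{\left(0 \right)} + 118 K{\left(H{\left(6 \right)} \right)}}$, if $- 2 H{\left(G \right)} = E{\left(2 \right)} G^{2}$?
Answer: $\frac{2}{59} \approx 0.033898$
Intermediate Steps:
$H{\left(G \right)} = G^{2}$ ($H{\left(G \right)} = - \frac{\left(-2\right) G^{2}}{2} = G^{2}$)
$K{\left(V \right)} = \frac{1}{4}$ ($K{\left(V \right)} = \frac{V \frac{1}{V}}{4} = \frac{1}{4} \cdot 1 = \frac{1}{4}$)
$\frac{1}{U{\left(0 \right)} + 118 K{\left(H{\left(6 \right)} \right)}} = \frac{1}{\left(-1\right) 0 + 118 \cdot \frac{1}{4}} = \frac{1}{0 + \frac{59}{2}} = \frac{1}{\frac{59}{2}} = \frac{2}{59}$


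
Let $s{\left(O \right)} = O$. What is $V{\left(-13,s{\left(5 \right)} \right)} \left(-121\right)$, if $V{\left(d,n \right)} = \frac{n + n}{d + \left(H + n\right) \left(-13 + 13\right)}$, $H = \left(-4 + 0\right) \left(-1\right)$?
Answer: $\frac{1210}{13} \approx 93.077$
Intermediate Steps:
$H = 4$ ($H = \left(-4\right) \left(-1\right) = 4$)
$V{\left(d,n \right)} = \frac{2 n}{d}$ ($V{\left(d,n \right)} = \frac{n + n}{d + \left(4 + n\right) \left(-13 + 13\right)} = \frac{2 n}{d + \left(4 + n\right) 0} = \frac{2 n}{d + 0} = \frac{2 n}{d}$)
$V{\left(-13,s{\left(5 \right)} \right)} \left(-121\right) = 2 \cdot 5 \frac{1}{-13} \left(-121\right) = 2 \cdot 5 \left(- \frac{1}{13}\right) \left(-121\right) = \left(- \frac{10}{13}\right) \left(-121\right) = \frac{1210}{13}$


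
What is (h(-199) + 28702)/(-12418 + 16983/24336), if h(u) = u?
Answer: -77072112/33576385 ≈ -2.2954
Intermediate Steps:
(h(-199) + 28702)/(-12418 + 16983/24336) = (-199 + 28702)/(-12418 + 16983/24336) = 28503/(-12418 + 16983*(1/24336)) = 28503/(-12418 + 1887/2704) = 28503/(-33576385/2704) = 28503*(-2704/33576385) = -77072112/33576385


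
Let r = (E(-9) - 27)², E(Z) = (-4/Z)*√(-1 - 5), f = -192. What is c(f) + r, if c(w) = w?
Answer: 14467/27 - 24*I*√6 ≈ 535.81 - 58.788*I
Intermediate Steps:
E(Z) = -4*I*√6/Z (E(Z) = (-4/Z)*√(-6) = (-4/Z)*(I*√6) = -4*I*√6/Z)
r = (-27 + 4*I*√6/9)² (r = (-4*I*√6/(-9) - 27)² = (-4*I*√6*(-⅑) - 27)² = (4*I*√6/9 - 27)² = (-27 + 4*I*√6/9)² ≈ 727.81 - 58.788*I)
c(f) + r = -192 + (19651/27 - 24*I*√6) = 14467/27 - 24*I*√6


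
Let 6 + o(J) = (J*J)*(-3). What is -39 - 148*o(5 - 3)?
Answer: 2625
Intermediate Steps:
o(J) = -6 - 3*J² (o(J) = -6 + (J*J)*(-3) = -6 + J²*(-3) = -6 - 3*J²)
-39 - 148*o(5 - 3) = -39 - 148*(-6 - 3*(5 - 3)²) = -39 - 148*(-6 - 3*2²) = -39 - 148*(-6 - 3*4) = -39 - 148*(-6 - 12) = -39 - 148*(-18) = -39 + 2664 = 2625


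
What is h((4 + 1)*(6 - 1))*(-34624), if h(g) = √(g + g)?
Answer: -173120*√2 ≈ -2.4483e+5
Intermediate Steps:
h(g) = √2*√g (h(g) = √(2*g) = √2*√g)
h((4 + 1)*(6 - 1))*(-34624) = (√2*√((4 + 1)*(6 - 1)))*(-34624) = (√2*√(5*5))*(-34624) = (√2*√25)*(-34624) = (√2*5)*(-34624) = (5*√2)*(-34624) = -173120*√2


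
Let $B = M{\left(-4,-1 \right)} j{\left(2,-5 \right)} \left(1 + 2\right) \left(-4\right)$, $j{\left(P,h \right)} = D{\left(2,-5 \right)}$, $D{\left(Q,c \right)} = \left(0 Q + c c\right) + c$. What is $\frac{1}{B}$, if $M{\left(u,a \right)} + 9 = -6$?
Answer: $\frac{1}{3600} \approx 0.00027778$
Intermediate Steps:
$M{\left(u,a \right)} = -15$ ($M{\left(u,a \right)} = -9 - 6 = -15$)
$D{\left(Q,c \right)} = c + c^{2}$ ($D{\left(Q,c \right)} = \left(0 + c^{2}\right) + c = c^{2} + c = c + c^{2}$)
$j{\left(P,h \right)} = 20$ ($j{\left(P,h \right)} = - 5 \left(1 - 5\right) = \left(-5\right) \left(-4\right) = 20$)
$B = 3600$ ($B = \left(-15\right) 20 \left(1 + 2\right) \left(-4\right) = - 300 \cdot 3 \left(-4\right) = \left(-300\right) \left(-12\right) = 3600$)
$\frac{1}{B} = \frac{1}{3600}$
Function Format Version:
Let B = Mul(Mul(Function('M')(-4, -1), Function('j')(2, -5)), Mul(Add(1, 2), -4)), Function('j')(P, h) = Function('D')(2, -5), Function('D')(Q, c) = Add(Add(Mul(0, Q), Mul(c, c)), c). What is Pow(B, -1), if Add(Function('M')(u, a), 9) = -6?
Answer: Rational(1, 3600) ≈ 0.00027778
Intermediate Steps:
Function('M')(u, a) = -15 (Function('M')(u, a) = Add(-9, -6) = -15)
Function('D')(Q, c) = Add(c, Pow(c, 2)) (Function('D')(Q, c) = Add(Add(0, Pow(c, 2)), c) = Add(Pow(c, 2), c) = Add(c, Pow(c, 2)))
Function('j')(P, h) = 20 (Function('j')(P, h) = Mul(-5, Add(1, -5)) = Mul(-5, -4) = 20)
B = 3600 (B = Mul(Mul(-15, 20), Mul(Add(1, 2), -4)) = Mul(-300, Mul(3, -4)) = Mul(-300, -12) = 3600)
Pow(B, -1) = Pow(3600, -1) = Rational(1, 3600)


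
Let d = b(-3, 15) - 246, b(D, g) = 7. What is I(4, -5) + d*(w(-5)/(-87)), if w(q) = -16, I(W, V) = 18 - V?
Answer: -1823/87 ≈ -20.954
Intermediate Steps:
d = -239 (d = 7 - 246 = -239)
I(4, -5) + d*(w(-5)/(-87)) = (18 - 1*(-5)) - (-3824)/(-87) = (18 + 5) - (-3824)*(-1)/87 = 23 - 239*16/87 = 23 - 3824/87 = -1823/87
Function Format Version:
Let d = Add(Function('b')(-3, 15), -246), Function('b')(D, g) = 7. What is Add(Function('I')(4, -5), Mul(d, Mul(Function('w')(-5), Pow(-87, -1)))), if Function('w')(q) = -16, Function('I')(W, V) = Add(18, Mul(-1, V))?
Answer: Rational(-1823, 87) ≈ -20.954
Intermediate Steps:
d = -239 (d = Add(7, -246) = -239)
Add(Function('I')(4, -5), Mul(d, Mul(Function('w')(-5), Pow(-87, -1)))) = Add(Add(18, Mul(-1, -5)), Mul(-239, Mul(-16, Pow(-87, -1)))) = Add(Add(18, 5), Mul(-239, Mul(-16, Rational(-1, 87)))) = Add(23, Mul(-239, Rational(16, 87))) = Add(23, Rational(-3824, 87)) = Rational(-1823, 87)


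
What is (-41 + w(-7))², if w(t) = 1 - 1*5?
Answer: 2025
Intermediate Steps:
w(t) = -4 (w(t) = 1 - 5 = -4)
(-41 + w(-7))² = (-41 - 4)² = (-45)² = 2025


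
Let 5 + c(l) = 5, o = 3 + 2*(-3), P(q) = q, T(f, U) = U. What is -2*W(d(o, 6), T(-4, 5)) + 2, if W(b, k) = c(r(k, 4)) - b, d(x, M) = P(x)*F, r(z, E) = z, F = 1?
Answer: -4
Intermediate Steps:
o = -3 (o = 3 - 6 = -3)
c(l) = 0 (c(l) = -5 + 5 = 0)
d(x, M) = x (d(x, M) = x*1 = x)
W(b, k) = -b (W(b, k) = 0 - b = -b)
-2*W(d(o, 6), T(-4, 5)) + 2 = -(-2)*(-3) + 2 = -2*3 + 2 = -6 + 2 = -4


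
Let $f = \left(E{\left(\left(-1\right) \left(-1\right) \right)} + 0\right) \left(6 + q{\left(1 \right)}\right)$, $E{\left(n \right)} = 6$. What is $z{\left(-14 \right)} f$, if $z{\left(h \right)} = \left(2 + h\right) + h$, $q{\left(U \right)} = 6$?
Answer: $-1872$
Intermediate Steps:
$z{\left(h \right)} = 2 + 2 h$
$f = 72$ ($f = \left(6 + 0\right) \left(6 + 6\right) = 6 \cdot 12 = 72$)
$z{\left(-14 \right)} f = \left(2 + 2 \left(-14\right)\right) 72 = \left(2 - 28\right) 72 = \left(-26\right) 72 = -1872$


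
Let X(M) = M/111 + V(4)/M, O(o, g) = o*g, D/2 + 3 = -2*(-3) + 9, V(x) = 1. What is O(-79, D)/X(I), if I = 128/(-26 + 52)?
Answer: -175099392/22855 ≈ -7661.3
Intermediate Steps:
I = 64/13 (I = 128/26 = 128*(1/26) = 64/13 ≈ 4.9231)
D = 24 (D = -6 + 2*(-2*(-3) + 9) = -6 + 2*(6 + 9) = -6 + 2*15 = -6 + 30 = 24)
O(o, g) = g*o
X(M) = 1/M + M/111 (X(M) = M/111 + 1/M = 1/M + M/111)
O(-79, D)/X(I) = (24*(-79))/(1/(64/13) + (1/111)*(64/13)) = -1896/(13/64 + 64/1443) = -1896/22855/92352 = -1896*92352/22855 = -175099392/22855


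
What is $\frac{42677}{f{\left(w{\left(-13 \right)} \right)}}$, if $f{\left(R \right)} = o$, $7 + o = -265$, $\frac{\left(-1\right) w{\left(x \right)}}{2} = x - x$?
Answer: $- \frac{42677}{272} \approx -156.9$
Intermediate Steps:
$w{\left(x \right)} = 0$ ($w{\left(x \right)} = - 2 \left(x - x\right) = \left(-2\right) 0 = 0$)
$o = -272$ ($o = -7 - 265 = -272$)
$f{\left(R \right)} = -272$
$\frac{42677}{f{\left(w{\left(-13 \right)} \right)}} = \frac{42677}{-272} = 42677 \left(- \frac{1}{272}\right) = - \frac{42677}{272}$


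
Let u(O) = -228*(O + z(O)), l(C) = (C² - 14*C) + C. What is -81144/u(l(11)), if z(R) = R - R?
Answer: -3381/209 ≈ -16.177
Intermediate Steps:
z(R) = 0
l(C) = C² - 13*C
u(O) = -228*O (u(O) = -228*(O + 0) = -228*O)
-81144/u(l(11)) = -81144*(-1/(2508*(-13 + 11))) = -81144/((-2508*(-2))) = -81144/((-228*(-22))) = -81144/5016 = -81144*1/5016 = -3381/209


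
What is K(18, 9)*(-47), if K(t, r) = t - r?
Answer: -423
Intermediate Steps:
K(18, 9)*(-47) = (18 - 1*9)*(-47) = (18 - 9)*(-47) = 9*(-47) = -423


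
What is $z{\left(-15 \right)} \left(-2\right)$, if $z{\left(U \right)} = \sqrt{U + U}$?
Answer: $- 2 i \sqrt{30} \approx - 10.954 i$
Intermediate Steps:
$z{\left(U \right)} = \sqrt{2} \sqrt{U}$ ($z{\left(U \right)} = \sqrt{2 U} = \sqrt{2} \sqrt{U}$)
$z{\left(-15 \right)} \left(-2\right) = \sqrt{2} \sqrt{-15} \left(-2\right) = \sqrt{2} i \sqrt{15} \left(-2\right) = i \sqrt{30} \left(-2\right) = - 2 i \sqrt{30}$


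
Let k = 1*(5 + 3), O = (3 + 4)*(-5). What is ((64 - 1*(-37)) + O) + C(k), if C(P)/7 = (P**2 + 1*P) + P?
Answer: 626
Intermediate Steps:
O = -35 (O = 7*(-5) = -35)
k = 8 (k = 1*8 = 8)
C(P) = 7*P**2 + 14*P (C(P) = 7*((P**2 + 1*P) + P) = 7*((P**2 + P) + P) = 7*((P + P**2) + P) = 7*(P**2 + 2*P) = 7*P**2 + 14*P)
((64 - 1*(-37)) + O) + C(k) = ((64 - 1*(-37)) - 35) + 7*8*(2 + 8) = ((64 + 37) - 35) + 7*8*10 = (101 - 35) + 560 = 66 + 560 = 626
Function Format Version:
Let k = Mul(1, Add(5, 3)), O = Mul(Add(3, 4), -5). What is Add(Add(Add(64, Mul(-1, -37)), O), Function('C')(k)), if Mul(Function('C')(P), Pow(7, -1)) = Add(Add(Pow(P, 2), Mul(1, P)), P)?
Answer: 626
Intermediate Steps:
O = -35 (O = Mul(7, -5) = -35)
k = 8 (k = Mul(1, 8) = 8)
Function('C')(P) = Add(Mul(7, Pow(P, 2)), Mul(14, P)) (Function('C')(P) = Mul(7, Add(Add(Pow(P, 2), Mul(1, P)), P)) = Mul(7, Add(Add(Pow(P, 2), P), P)) = Mul(7, Add(Add(P, Pow(P, 2)), P)) = Mul(7, Add(Pow(P, 2), Mul(2, P))) = Add(Mul(7, Pow(P, 2)), Mul(14, P)))
Add(Add(Add(64, Mul(-1, -37)), O), Function('C')(k)) = Add(Add(Add(64, Mul(-1, -37)), -35), Mul(7, 8, Add(2, 8))) = Add(Add(Add(64, 37), -35), Mul(7, 8, 10)) = Add(Add(101, -35), 560) = Add(66, 560) = 626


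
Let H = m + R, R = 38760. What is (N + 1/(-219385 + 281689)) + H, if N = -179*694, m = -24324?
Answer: -6840356159/62304 ≈ -1.0979e+5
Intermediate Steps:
H = 14436 (H = -24324 + 38760 = 14436)
N = -124226
(N + 1/(-219385 + 281689)) + H = (-124226 + 1/(-219385 + 281689)) + 14436 = (-124226 + 1/62304) + 14436 = -7739776703/62304 + 14436 = -6840356159/62304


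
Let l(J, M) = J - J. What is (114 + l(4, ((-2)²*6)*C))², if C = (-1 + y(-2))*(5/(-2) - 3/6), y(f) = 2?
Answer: 12996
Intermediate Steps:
C = -3 (C = (-1 + 2)*(5/(-2) - 3/6) = 1*(5*(-½) - 3*⅙) = 1*(-5/2 - ½) = 1*(-3) = -3)
l(J, M) = 0
(114 + l(4, ((-2)²*6)*C))² = (114 + 0)² = 114² = 12996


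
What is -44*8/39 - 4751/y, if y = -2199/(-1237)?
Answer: -25552949/9529 ≈ -2681.6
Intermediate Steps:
y = 2199/1237 (y = -2199*(-1/1237) = 2199/1237 ≈ 1.7777)
-44*8/39 - 4751/y = -44*8/39 - 4751/2199/1237 = -352*1/39 - 4751*1237/2199 = -352/39 - 5876987/2199 = -25552949/9529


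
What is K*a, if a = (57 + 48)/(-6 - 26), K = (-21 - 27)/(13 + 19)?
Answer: 315/64 ≈ 4.9219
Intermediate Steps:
K = -3/2 (K = -48/32 = -48*1/32 = -3/2 ≈ -1.5000)
a = -105/32 (a = 105/(-32) = 105*(-1/32) = -105/32 ≈ -3.2813)
K*a = -3/2*(-105/32) = 315/64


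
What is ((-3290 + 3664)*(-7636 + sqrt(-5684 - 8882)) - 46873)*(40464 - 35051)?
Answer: -15712515381 + 2024462*I*sqrt(14566) ≈ -1.5713e+10 + 2.4433e+8*I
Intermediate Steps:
((-3290 + 3664)*(-7636 + sqrt(-5684 - 8882)) - 46873)*(40464 - 35051) = (374*(-7636 + sqrt(-14566)) - 46873)*5413 = (374*(-7636 + I*sqrt(14566)) - 46873)*5413 = ((-2855864 + 374*I*sqrt(14566)) - 46873)*5413 = (-2902737 + 374*I*sqrt(14566))*5413 = -15712515381 + 2024462*I*sqrt(14566)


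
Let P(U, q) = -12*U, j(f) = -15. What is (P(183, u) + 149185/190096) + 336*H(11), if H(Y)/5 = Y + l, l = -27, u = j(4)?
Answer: -5527082111/190096 ≈ -29075.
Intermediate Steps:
u = -15
H(Y) = -135 + 5*Y (H(Y) = 5*(Y - 27) = 5*(-27 + Y) = -135 + 5*Y)
(P(183, u) + 149185/190096) + 336*H(11) = (-12*183 + 149185/190096) + 336*(-135 + 5*11) = (-2196 + 149185*(1/190096)) + 336*(-135 + 55) = (-2196 + 149185/190096) + 336*(-80) = -417301631/190096 - 26880 = -5527082111/190096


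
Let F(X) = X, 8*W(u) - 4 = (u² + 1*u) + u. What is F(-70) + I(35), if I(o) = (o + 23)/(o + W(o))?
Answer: -110066/1579 ≈ -69.706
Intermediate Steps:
W(u) = ½ + u/4 + u²/8 (W(u) = ½ + ((u² + 1*u) + u)/8 = ½ + ((u² + u) + u)/8 = ½ + ((u + u²) + u)/8 = ½ + (u² + 2*u)/8 = ½ + (u/4 + u²/8) = ½ + u/4 + u²/8)
I(o) = (23 + o)/(½ + o²/8 + 5*o/4) (I(o) = (o + 23)/(o + (½ + o/4 + o²/8)) = (23 + o)/(½ + o²/8 + 5*o/4))
F(-70) + I(35) = -70 + 8*(23 + 35)/(4 + 35² + 10*35) = -70 + 8*58/(4 + 1225 + 350) = -70 + 8*58/1579 = -70 + 8*(1/1579)*58 = -70 + 464/1579 = -110066/1579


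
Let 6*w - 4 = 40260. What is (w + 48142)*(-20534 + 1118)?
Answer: -1065019376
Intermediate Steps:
w = 20132/3 (w = ⅔ + (⅙)*40260 = ⅔ + 6710 = 20132/3 ≈ 6710.7)
(w + 48142)*(-20534 + 1118) = (20132/3 + 48142)*(-20534 + 1118) = (164558/3)*(-19416) = -1065019376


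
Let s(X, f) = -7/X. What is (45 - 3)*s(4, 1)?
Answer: -147/2 ≈ -73.500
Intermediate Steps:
(45 - 3)*s(4, 1) = (45 - 3)*(-7/4) = 42*(-7*1/4) = 42*(-7/4) = -147/2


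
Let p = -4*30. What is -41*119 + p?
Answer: -4999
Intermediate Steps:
p = -120
-41*119 + p = -41*119 - 120 = -4879 - 120 = -4999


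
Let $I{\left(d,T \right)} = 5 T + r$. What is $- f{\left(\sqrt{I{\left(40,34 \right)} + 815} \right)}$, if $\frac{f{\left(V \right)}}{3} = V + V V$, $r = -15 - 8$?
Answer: $-2886 - 3 \sqrt{962} \approx -2979.0$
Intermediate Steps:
$r = -23$
$I{\left(d,T \right)} = -23 + 5 T$ ($I{\left(d,T \right)} = 5 T - 23 = -23 + 5 T$)
$f{\left(V \right)} = 3 V + 3 V^{2}$ ($f{\left(V \right)} = 3 \left(V + V V\right) = 3 \left(V + V^{2}\right) = 3 V + 3 V^{2}$)
$- f{\left(\sqrt{I{\left(40,34 \right)} + 815} \right)} = - 3 \sqrt{\left(-23 + 5 \cdot 34\right) + 815} \left(1 + \sqrt{\left(-23 + 5 \cdot 34\right) + 815}\right) = - 3 \sqrt{\left(-23 + 170\right) + 815} \left(1 + \sqrt{\left(-23 + 170\right) + 815}\right) = - 3 \sqrt{147 + 815} \left(1 + \sqrt{147 + 815}\right) = - 3 \sqrt{962} \left(1 + \sqrt{962}\right)$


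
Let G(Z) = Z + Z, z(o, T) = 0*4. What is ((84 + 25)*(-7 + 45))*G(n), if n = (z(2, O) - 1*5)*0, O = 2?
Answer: 0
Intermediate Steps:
z(o, T) = 0
n = 0 (n = (0 - 1*5)*0 = (0 - 5)*0 = -5*0 = 0)
G(Z) = 2*Z
((84 + 25)*(-7 + 45))*G(n) = ((84 + 25)*(-7 + 45))*(2*0) = (109*38)*0 = 4142*0 = 0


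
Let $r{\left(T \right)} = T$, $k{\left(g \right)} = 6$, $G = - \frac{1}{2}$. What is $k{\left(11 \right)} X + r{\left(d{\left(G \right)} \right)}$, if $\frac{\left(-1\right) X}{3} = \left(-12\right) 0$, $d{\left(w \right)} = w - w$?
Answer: $0$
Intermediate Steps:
$G = - \frac{1}{2}$ ($G = \left(-1\right) \frac{1}{2} = - \frac{1}{2} \approx -0.5$)
$d{\left(w \right)} = 0$
$X = 0$ ($X = - 3 \left(\left(-12\right) 0\right) = \left(-3\right) 0 = 0$)
$k{\left(11 \right)} X + r{\left(d{\left(G \right)} \right)} = 6 \cdot 0 + 0 = 0 + 0 = 0$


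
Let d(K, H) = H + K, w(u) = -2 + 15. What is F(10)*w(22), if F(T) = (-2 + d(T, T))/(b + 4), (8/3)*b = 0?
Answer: 117/2 ≈ 58.500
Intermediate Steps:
w(u) = 13
b = 0 (b = (3/8)*0 = 0)
F(T) = -1/2 + T/2 (F(T) = (-2 + (T + T))/(0 + 4) = (-2 + 2*T)/4 = (-2 + 2*T)*(1/4) = -1/2 + T/2)
F(10)*w(22) = (-1/2 + (1/2)*10)*13 = (-1/2 + 5)*13 = (9/2)*13 = 117/2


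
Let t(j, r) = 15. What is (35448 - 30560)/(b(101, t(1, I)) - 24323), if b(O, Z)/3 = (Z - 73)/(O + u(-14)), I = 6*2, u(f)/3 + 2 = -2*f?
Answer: -874952/4353991 ≈ -0.20095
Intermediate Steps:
u(f) = -6 - 6*f (u(f) = -6 + 3*(-2*f) = -6 - 6*f)
I = 12
b(O, Z) = 3*(-73 + Z)/(78 + O) (b(O, Z) = 3*((Z - 73)/(O + (-6 - 6*(-14)))) = 3*((-73 + Z)/(O + (-6 + 84))) = 3*((-73 + Z)/(O + 78)) = 3*((-73 + Z)/(78 + O)) = 3*(-73 + Z)/(78 + O))
(35448 - 30560)/(b(101, t(1, I)) - 24323) = (35448 - 30560)/(3*(-73 + 15)/(78 + 101) - 24323) = 4888/(3*(-58)/179 - 24323) = 4888/(3*(1/179)*(-58) - 24323) = 4888/(-174/179 - 24323) = 4888/(-4353991/179) = 4888*(-179/4353991) = -874952/4353991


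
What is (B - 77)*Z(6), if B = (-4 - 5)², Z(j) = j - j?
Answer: 0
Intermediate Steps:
Z(j) = 0
B = 81 (B = (-9)² = 81)
(B - 77)*Z(6) = (81 - 77)*0 = 4*0 = 0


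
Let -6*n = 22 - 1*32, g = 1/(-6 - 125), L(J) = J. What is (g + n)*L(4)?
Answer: 2608/393 ≈ 6.6361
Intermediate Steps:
g = -1/131 (g = 1/(-131) = -1/131 ≈ -0.0076336)
n = 5/3 (n = -(22 - 1*32)/6 = -(22 - 32)/6 = -1/6*(-10) = 5/3 ≈ 1.6667)
(g + n)*L(4) = (-1/131 + 5/3)*4 = (652/393)*4 = 2608/393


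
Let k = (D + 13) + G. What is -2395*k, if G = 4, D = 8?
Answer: -59875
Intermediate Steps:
k = 25 (k = (8 + 13) + 4 = 21 + 4 = 25)
-2395*k = -2395*25 = -59875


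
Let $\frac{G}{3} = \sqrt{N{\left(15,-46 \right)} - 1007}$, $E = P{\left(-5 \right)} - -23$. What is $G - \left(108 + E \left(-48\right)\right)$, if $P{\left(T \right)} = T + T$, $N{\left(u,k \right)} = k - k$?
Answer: $516 + 3 i \sqrt{1007} \approx 516.0 + 95.2 i$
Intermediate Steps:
$N{\left(u,k \right)} = 0$
$P{\left(T \right)} = 2 T$
$E = 13$ ($E = 2 \left(-5\right) - -23 = -10 + 23 = 13$)
$G = 3 i \sqrt{1007}$ ($G = 3 \sqrt{0 - 1007} = 3 \sqrt{-1007} = 3 i \sqrt{1007} \approx 95.2 i$)
$G - \left(108 + E \left(-48\right)\right) = 3 i \sqrt{1007} - \left(108 + 13 \left(-48\right)\right) = 3 i \sqrt{1007} - \left(108 - 624\right) = 3 i \sqrt{1007} - -516 = 3 i \sqrt{1007} + 516 = 516 + 3 i \sqrt{1007}$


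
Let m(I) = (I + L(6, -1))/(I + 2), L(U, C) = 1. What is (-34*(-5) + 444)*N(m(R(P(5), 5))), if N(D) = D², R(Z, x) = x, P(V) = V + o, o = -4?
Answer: 22104/49 ≈ 451.10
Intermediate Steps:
P(V) = -4 + V (P(V) = V - 4 = -4 + V)
m(I) = (1 + I)/(2 + I) (m(I) = (I + 1)/(I + 2) = (1 + I)/(2 + I))
(-34*(-5) + 444)*N(m(R(P(5), 5))) = (-34*(-5) + 444)*((1 + 5)/(2 + 5))² = (170 + 444)*(6/7)² = 614*((⅐)*6)² = 614*(6/7)² = 614*(36/49) = 22104/49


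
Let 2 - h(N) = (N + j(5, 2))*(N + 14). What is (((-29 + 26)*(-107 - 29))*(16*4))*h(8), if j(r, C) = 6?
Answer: -7990272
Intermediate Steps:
h(N) = 2 - (6 + N)*(14 + N) (h(N) = 2 - (N + 6)*(N + 14) = 2 - (6 + N)*(14 + N))
(((-29 + 26)*(-107 - 29))*(16*4))*h(8) = (((-29 + 26)*(-107 - 29))*(16*4))*(-82 - 1*8**2 - 20*8) = (-3*(-136)*64)*(-82 - 1*64 - 160) = (408*64)*(-82 - 64 - 160) = 26112*(-306) = -7990272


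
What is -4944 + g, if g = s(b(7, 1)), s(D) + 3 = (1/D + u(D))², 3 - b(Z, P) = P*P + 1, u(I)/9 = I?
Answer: -4847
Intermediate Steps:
u(I) = 9*I
b(Z, P) = 2 - P² (b(Z, P) = 3 - (P*P + 1) = 3 - (P² + 1) = 3 - (1 + P²) = 3 + (-1 - P²) = 2 - P²)
s(D) = -3 + (1/D + 9*D)²
g = 97 (g = 15 + (2 - 1*1²)⁻² + 81*(2 - 1*1²)² = 15 + (2 - 1*1)⁻² + 81*(2 - 1*1)² = 15 + (2 - 1)⁻² + 81*(2 - 1)² = 15 + 1⁻² + 81*1² = 15 + 1 + 81*1 = 15 + 1 + 81 = 97)
-4944 + g = -4944 + 97 = -4847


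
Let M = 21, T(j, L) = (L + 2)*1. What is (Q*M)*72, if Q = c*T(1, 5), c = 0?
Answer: 0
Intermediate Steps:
T(j, L) = 2 + L (T(j, L) = (2 + L)*1 = 2 + L)
Q = 0 (Q = 0*(2 + 5) = 0*7 = 0)
(Q*M)*72 = (0*21)*72 = 0*72 = 0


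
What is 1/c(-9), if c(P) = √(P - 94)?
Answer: -I*√103/103 ≈ -0.098533*I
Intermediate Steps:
c(P) = √(-94 + P)
1/c(-9) = 1/(√(-94 - 9)) = 1/(√(-103)) = 1/(I*√103) = -I*√103/103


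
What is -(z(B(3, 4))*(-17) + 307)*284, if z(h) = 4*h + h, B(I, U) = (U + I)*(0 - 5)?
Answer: -932088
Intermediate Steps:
B(I, U) = -5*I - 5*U (B(I, U) = (I + U)*(-5) = -5*I - 5*U)
z(h) = 5*h
-(z(B(3, 4))*(-17) + 307)*284 = -((5*(-5*3 - 5*4))*(-17) + 307)*284 = -((5*(-15 - 20))*(-17) + 307)*284 = -((5*(-35))*(-17) + 307)*284 = -(-175*(-17) + 307)*284 = -(2975 + 307)*284 = -3282*284 = -1*932088 = -932088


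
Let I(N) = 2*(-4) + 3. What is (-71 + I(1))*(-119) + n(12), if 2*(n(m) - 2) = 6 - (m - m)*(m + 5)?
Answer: 9049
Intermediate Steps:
I(N) = -5 (I(N) = -8 + 3 = -5)
n(m) = 5 (n(m) = 2 + (6 - (m - m)*(m + 5))/2 = 2 + (6 - 0*(5 + m))/2 = 2 + (6 - 1*0)/2 = 2 + (6 + 0)/2 = 2 + (1/2)*6 = 2 + 3 = 5)
(-71 + I(1))*(-119) + n(12) = (-71 - 5)*(-119) + 5 = -76*(-119) + 5 = 9044 + 5 = 9049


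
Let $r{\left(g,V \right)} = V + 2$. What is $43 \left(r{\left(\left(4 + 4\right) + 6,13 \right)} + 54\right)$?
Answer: $2967$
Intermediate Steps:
$r{\left(g,V \right)} = 2 + V$
$43 \left(r{\left(\left(4 + 4\right) + 6,13 \right)} + 54\right) = 43 \left(\left(2 + 13\right) + 54\right) = 43 \left(15 + 54\right) = 43 \cdot 69 = 2967$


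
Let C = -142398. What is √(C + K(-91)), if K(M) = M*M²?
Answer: I*√895969 ≈ 946.56*I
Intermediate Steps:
K(M) = M³
√(C + K(-91)) = √(-142398 + (-91)³) = √(-142398 - 753571) = √(-895969) = I*√895969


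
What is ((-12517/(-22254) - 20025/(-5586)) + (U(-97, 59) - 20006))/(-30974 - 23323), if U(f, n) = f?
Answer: 208208778385/562475491389 ≈ 0.37016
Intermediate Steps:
((-12517/(-22254) - 20025/(-5586)) + (U(-97, 59) - 20006))/(-30974 - 23323) = ((-12517/(-22254) - 20025/(-5586)) + (-97 - 20006))/(-30974 - 23323) = ((-12517*(-1/22254) - 20025*(-1/5586)) - 20103)/(-54297) = ((12517/22254 + 6675/1862) - 20103)*(-1/54297) = (42963026/10359237 - 20103)*(-1/54297) = -208208778385/10359237*(-1/54297) = 208208778385/562475491389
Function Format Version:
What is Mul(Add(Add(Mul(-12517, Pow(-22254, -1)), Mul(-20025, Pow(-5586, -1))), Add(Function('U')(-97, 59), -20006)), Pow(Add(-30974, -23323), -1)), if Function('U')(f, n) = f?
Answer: Rational(208208778385, 562475491389) ≈ 0.37016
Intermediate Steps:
Mul(Add(Add(Mul(-12517, Pow(-22254, -1)), Mul(-20025, Pow(-5586, -1))), Add(Function('U')(-97, 59), -20006)), Pow(Add(-30974, -23323), -1)) = Mul(Add(Add(Mul(-12517, Pow(-22254, -1)), Mul(-20025, Pow(-5586, -1))), Add(-97, -20006)), Pow(Add(-30974, -23323), -1)) = Mul(Add(Add(Mul(-12517, Rational(-1, 22254)), Mul(-20025, Rational(-1, 5586))), -20103), Pow(-54297, -1)) = Mul(Add(Add(Rational(12517, 22254), Rational(6675, 1862)), -20103), Rational(-1, 54297)) = Mul(Add(Rational(42963026, 10359237), -20103), Rational(-1, 54297)) = Mul(Rational(-208208778385, 10359237), Rational(-1, 54297)) = Rational(208208778385, 562475491389)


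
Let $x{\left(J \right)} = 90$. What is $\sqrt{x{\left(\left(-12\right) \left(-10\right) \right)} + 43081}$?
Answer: $\sqrt{43171} \approx 207.78$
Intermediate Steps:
$\sqrt{x{\left(\left(-12\right) \left(-10\right) \right)} + 43081} = \sqrt{90 + 43081} = \sqrt{43171}$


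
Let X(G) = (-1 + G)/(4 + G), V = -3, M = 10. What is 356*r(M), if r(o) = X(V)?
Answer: -1424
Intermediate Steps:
X(G) = (-1 + G)/(4 + G)
r(o) = -4 (r(o) = (-1 - 3)/(4 - 3) = -4/1 = 1*(-4) = -4)
356*r(M) = 356*(-4) = -1424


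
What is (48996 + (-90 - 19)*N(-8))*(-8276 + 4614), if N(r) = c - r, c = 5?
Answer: -174234298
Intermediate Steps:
N(r) = 5 - r
(48996 + (-90 - 19)*N(-8))*(-8276 + 4614) = (48996 + (-90 - 19)*(5 - 1*(-8)))*(-8276 + 4614) = (48996 - 109*(5 + 8))*(-3662) = (48996 - 109*13)*(-3662) = (48996 - 1417)*(-3662) = 47579*(-3662) = -174234298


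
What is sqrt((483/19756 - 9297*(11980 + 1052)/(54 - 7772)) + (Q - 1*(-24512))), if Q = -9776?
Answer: 3*sqrt(4913680951883529617)/38119202 ≈ 174.45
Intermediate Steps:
sqrt((483/19756 - 9297*(11980 + 1052)/(54 - 7772)) + (Q - 1*(-24512))) = sqrt((483/19756 - 9297*(11980 + 1052)/(54 - 7772)) + (-9776 - 1*(-24512))) = sqrt((483*(1/19756) - 9297/((-7718/13032))) + (-9776 + 24512)) = sqrt((483/19756 - 9297/((-7718*1/13032))) + 14736) = sqrt((483/19756 - 9297/(-3859/6516)) + 14736) = sqrt((483/19756 - 9297*(-6516/3859)) + 14736) = sqrt((483/19756 + 60579252/3859) + 14736) = sqrt(1196805566409/76238404 + 14736) = sqrt(2320254687753/76238404) = 3*sqrt(4913680951883529617)/38119202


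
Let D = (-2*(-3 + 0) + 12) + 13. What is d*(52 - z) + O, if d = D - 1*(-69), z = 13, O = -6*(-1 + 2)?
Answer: 3894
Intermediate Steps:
O = -6 (O = -6*1 = -6)
D = 31 (D = (-2*(-3) + 12) + 13 = (6 + 12) + 13 = 18 + 13 = 31)
d = 100 (d = 31 - 1*(-69) = 31 + 69 = 100)
d*(52 - z) + O = 100*(52 - 1*13) - 6 = 100*(52 - 13) - 6 = 100*39 - 6 = 3900 - 6 = 3894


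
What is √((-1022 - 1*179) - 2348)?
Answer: 13*I*√21 ≈ 59.573*I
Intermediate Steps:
√((-1022 - 1*179) - 2348) = √((-1022 - 179) - 2348) = √(-1201 - 2348) = √(-3549) = 13*I*√21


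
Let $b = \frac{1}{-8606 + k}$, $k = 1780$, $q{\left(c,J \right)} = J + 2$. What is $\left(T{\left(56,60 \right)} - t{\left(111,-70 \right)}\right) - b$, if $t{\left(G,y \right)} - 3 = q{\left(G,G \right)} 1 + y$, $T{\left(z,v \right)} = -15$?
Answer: $- \frac{416385}{6826} \approx -61.0$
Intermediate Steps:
$q{\left(c,J \right)} = 2 + J$
$t{\left(G,y \right)} = 5 + G + y$ ($t{\left(G,y \right)} = 3 + \left(\left(2 + G\right) 1 + y\right) = 3 + \left(\left(2 + G\right) + y\right) = 3 + \left(2 + G + y\right) = 5 + G + y$)
$b = - \frac{1}{6826}$ ($b = \frac{1}{-8606 + 1780} = \frac{1}{-6826} = - \frac{1}{6826} \approx -0.0001465$)
$\left(T{\left(56,60 \right)} - t{\left(111,-70 \right)}\right) - b = \left(-15 - \left(5 + 111 - 70\right)\right) - - \frac{1}{6826} = \left(-15 - 46\right) + \frac{1}{6826} = -61 + \frac{1}{6826} = - \frac{416385}{6826}$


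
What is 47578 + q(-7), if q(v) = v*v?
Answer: 47627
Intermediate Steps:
q(v) = v²
47578 + q(-7) = 47578 + (-7)² = 47578 + 49 = 47627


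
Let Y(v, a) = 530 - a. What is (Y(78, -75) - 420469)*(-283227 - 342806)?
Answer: 262848719512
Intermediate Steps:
(Y(78, -75) - 420469)*(-283227 - 342806) = ((530 - 1*(-75)) - 420469)*(-283227 - 342806) = ((530 + 75) - 420469)*(-626033) = (605 - 420469)*(-626033) = -419864*(-626033) = 262848719512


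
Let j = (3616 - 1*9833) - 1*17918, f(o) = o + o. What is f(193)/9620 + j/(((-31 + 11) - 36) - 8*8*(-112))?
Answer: -57358367/17104360 ≈ -3.3534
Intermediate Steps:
f(o) = 2*o
j = -24135 (j = (3616 - 9833) - 17918 = -6217 - 17918 = -24135)
f(193)/9620 + j/(((-31 + 11) - 36) - 8*8*(-112)) = (2*193)/9620 - 24135/(((-31 + 11) - 36) - 8*8*(-112)) = 386*(1/9620) - 24135/((-20 - 36) - 64*(-112)) = 193/4810 - 24135/(-56 + 7168) = 193/4810 - 24135/7112 = -57358367/17104360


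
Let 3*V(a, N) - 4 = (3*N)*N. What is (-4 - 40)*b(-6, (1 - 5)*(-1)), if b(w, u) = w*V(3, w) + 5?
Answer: 9636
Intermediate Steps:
V(a, N) = 4/3 + N² (V(a, N) = 4/3 + ((3*N)*N)/3 = 4/3 + (3*N²)/3 = 4/3 + N²)
b(w, u) = 5 + w*(4/3 + w²) (b(w, u) = w*(4/3 + w²) + 5 = 5 + w*(4/3 + w²))
(-4 - 40)*b(-6, (1 - 5)*(-1)) = (-4 - 40)*(5 + (-6)³ + (4/3)*(-6)) = -44*(5 - 216 - 8) = -44*(-219) = 9636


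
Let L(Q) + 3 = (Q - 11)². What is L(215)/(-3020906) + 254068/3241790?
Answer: 316307469169/4896571430870 ≈ 0.064598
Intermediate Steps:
L(Q) = -3 + (-11 + Q)² (L(Q) = -3 + (Q - 11)² = -3 + (-11 + Q)²)
L(215)/(-3020906) + 254068/3241790 = (-3 + (-11 + 215)²)/(-3020906) + 254068/3241790 = (-3 + 204²)*(-1/3020906) + 254068*(1/3241790) = (-3 + 41616)*(-1/3020906) + 127034/1620895 = 41613*(-1/3020906) + 127034/1620895 = -41613/3020906 + 127034/1620895 = 316307469169/4896571430870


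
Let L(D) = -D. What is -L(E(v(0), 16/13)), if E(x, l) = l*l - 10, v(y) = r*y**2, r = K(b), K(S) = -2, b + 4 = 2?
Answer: -1434/169 ≈ -8.4852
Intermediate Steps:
b = -2 (b = -4 + 2 = -2)
r = -2
v(y) = -2*y**2
E(x, l) = -10 + l**2 (E(x, l) = l**2 - 10 = -10 + l**2)
-L(E(v(0), 16/13)) = -(-1)*(-10 + (16/13)**2) = -(-1)*(-10 + 256/169) = -(-1)*(-1434)/169 = -1*1434/169 = -1434/169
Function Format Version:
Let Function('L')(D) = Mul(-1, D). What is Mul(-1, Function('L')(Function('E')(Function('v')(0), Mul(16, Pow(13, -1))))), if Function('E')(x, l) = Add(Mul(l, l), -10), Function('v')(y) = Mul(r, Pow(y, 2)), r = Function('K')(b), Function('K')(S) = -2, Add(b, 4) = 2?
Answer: Rational(-1434, 169) ≈ -8.4852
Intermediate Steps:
b = -2 (b = Add(-4, 2) = -2)
r = -2
Function('v')(y) = Mul(-2, Pow(y, 2))
Function('E')(x, l) = Add(-10, Pow(l, 2)) (Function('E')(x, l) = Add(Pow(l, 2), -10) = Add(-10, Pow(l, 2)))
Mul(-1, Function('L')(Function('E')(Function('v')(0), Mul(16, Pow(13, -1))))) = Mul(-1, Mul(-1, Add(-10, Pow(Mul(16, Pow(13, -1)), 2)))) = Mul(-1, Mul(-1, Add(-10, Pow(Mul(16, Rational(1, 13)), 2)))) = Mul(-1, Mul(-1, Add(-10, Pow(Rational(16, 13), 2)))) = Mul(-1, Mul(-1, Add(-10, Rational(256, 169)))) = Mul(-1, Mul(-1, Rational(-1434, 169))) = Mul(-1, Rational(1434, 169)) = Rational(-1434, 169)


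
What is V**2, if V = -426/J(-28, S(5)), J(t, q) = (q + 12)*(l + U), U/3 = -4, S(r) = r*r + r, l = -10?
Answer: 5041/23716 ≈ 0.21256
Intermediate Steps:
S(r) = r + r**2 (S(r) = r**2 + r = r + r**2)
U = -12 (U = 3*(-4) = -12)
J(t, q) = -264 - 22*q (J(t, q) = (q + 12)*(-10 - 12) = (12 + q)*(-22) = -264 - 22*q)
V = 71/154 (V = -426/(-264 - 110*(1 + 5)) = -426/(-264 - 110*6) = -426/(-264 - 22*30) = -426/(-264 - 660) = -426/(-924) = -426*(-1/924) = 71/154 ≈ 0.46104)
V**2 = (71/154)**2 = 5041/23716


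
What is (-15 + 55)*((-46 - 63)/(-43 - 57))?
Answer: 218/5 ≈ 43.600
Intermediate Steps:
(-15 + 55)*((-46 - 63)/(-43 - 57)) = 40*(-109/(-100)) = 40*(-109*(-1/100)) = 40*(109/100) = 218/5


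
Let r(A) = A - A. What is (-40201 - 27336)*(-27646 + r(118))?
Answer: 1867127902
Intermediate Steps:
r(A) = 0
(-40201 - 27336)*(-27646 + r(118)) = (-40201 - 27336)*(-27646 + 0) = -67537*(-27646) = 1867127902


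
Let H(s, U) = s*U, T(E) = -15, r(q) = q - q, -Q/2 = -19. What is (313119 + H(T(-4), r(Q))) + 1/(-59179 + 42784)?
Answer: 5133586004/16395 ≈ 3.1312e+5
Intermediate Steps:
Q = 38 (Q = -2*(-19) = 38)
r(q) = 0
H(s, U) = U*s
(313119 + H(T(-4), r(Q))) + 1/(-59179 + 42784) = (313119 + 0*(-15)) + 1/(-59179 + 42784) = (313119 + 0) + 1/(-16395) = 313119 - 1/16395 = 5133586004/16395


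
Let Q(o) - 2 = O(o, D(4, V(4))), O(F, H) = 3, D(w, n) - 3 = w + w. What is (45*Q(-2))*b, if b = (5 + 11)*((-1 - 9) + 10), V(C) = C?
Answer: 0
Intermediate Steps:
D(w, n) = 3 + 2*w (D(w, n) = 3 + (w + w) = 3 + 2*w)
Q(o) = 5 (Q(o) = 2 + 3 = 5)
b = 0 (b = 16*(-10 + 10) = 16*0 = 0)
(45*Q(-2))*b = (45*5)*0 = 225*0 = 0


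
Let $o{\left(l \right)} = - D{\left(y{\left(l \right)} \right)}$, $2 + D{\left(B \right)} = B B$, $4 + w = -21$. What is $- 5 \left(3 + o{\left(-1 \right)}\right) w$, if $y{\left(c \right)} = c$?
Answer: $500$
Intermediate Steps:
$w = -25$ ($w = -4 - 21 = -25$)
$D{\left(B \right)} = -2 + B^{2}$ ($D{\left(B \right)} = -2 + B B = -2 + B^{2}$)
$o{\left(l \right)} = 2 - l^{2}$ ($o{\left(l \right)} = - (-2 + l^{2}) = 2 - l^{2}$)
$- 5 \left(3 + o{\left(-1 \right)}\right) w = - 5 \left(3 + \left(2 - \left(-1\right)^{2}\right)\right) \left(-25\right) = - 5 \left(3 + \left(2 - 1\right)\right) \left(-25\right) = - 5 \left(3 + 1\right) \left(-25\right) = \left(-5\right) 4 \left(-25\right) = \left(-20\right) \left(-25\right) = 500$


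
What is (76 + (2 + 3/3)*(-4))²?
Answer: 4096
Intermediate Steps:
(76 + (2 + 3/3)*(-4))² = (76 + (2 + 3*(⅓))*(-4))² = (76 + (2 + 1)*(-4))² = (76 + 3*(-4))² = (76 - 12)² = 64² = 4096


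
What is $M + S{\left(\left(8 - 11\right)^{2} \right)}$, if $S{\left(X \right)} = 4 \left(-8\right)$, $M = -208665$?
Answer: $-208697$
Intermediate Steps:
$S{\left(X \right)} = -32$
$M + S{\left(\left(8 - 11\right)^{2} \right)} = -208665 - 32 = -208697$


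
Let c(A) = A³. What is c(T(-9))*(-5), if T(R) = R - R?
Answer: 0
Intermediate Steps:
T(R) = 0
c(T(-9))*(-5) = 0³*(-5) = 0*(-5) = 0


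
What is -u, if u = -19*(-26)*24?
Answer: -11856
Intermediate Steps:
u = 11856 (u = 494*24 = 11856)
-u = -1*11856 = -11856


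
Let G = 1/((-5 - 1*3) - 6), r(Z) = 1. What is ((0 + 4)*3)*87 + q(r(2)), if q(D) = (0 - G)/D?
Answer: 14617/14 ≈ 1044.1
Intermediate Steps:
G = -1/14 (G = 1/((-5 - 3) - 6) = 1/(-8 - 6) = 1/(-14) = -1/14 ≈ -0.071429)
q(D) = 1/(14*D) (q(D) = (0 - 1*(-1/14))/D = (0 + 1/14)/D = 1/(14*D))
((0 + 4)*3)*87 + q(r(2)) = ((0 + 4)*3)*87 + (1/14)/1 = (4*3)*87 + (1/14)*1 = 12*87 + 1/14 = 1044 + 1/14 = 14617/14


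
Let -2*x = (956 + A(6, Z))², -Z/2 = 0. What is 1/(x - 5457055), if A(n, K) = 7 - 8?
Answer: -2/11826135 ≈ -1.6912e-7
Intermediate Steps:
Z = 0 (Z = -2*0 = 0)
A(n, K) = -1
x = -912025/2 (x = -(956 - 1)²/2 = -½*955² = -½*912025 = -912025/2 ≈ -4.5601e+5)
1/(x - 5457055) = 1/(-912025/2 - 5457055) = 1/(-11826135/2) = -2/11826135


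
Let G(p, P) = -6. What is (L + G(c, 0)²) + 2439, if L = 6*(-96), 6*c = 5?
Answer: 1899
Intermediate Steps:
c = ⅚ (c = (⅙)*5 = ⅚ ≈ 0.83333)
L = -576
(L + G(c, 0)²) + 2439 = (-576 + (-6)²) + 2439 = (-576 + 36) + 2439 = -540 + 2439 = 1899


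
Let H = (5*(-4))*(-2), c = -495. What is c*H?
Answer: -19800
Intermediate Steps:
H = 40 (H = -20*(-2) = 40)
c*H = -495*40 = -19800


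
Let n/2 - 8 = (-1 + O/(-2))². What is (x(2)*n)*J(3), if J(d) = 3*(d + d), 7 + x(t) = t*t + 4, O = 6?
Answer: 864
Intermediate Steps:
n = 48 (n = 16 + 2*(-1 + 6/(-2))² = 16 + 2*(-1 + 6*(-½))² = 16 + 2*(-1 - 3)² = 16 + 2*(-4)² = 16 + 2*16 = 16 + 32 = 48)
x(t) = -3 + t² (x(t) = -7 + (t*t + 4) = -7 + (t² + 4) = -7 + (4 + t²) = -3 + t²)
J(d) = 6*d (J(d) = 3*(2*d) = 6*d)
(x(2)*n)*J(3) = ((-3 + 2²)*48)*(6*3) = ((-3 + 4)*48)*18 = (1*48)*18 = 48*18 = 864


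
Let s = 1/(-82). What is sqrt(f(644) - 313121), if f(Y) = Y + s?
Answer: I*sqrt(2101095430)/82 ≈ 559.0*I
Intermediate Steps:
s = -1/82 ≈ -0.012195
f(Y) = -1/82 + Y (f(Y) = Y - 1/82 = -1/82 + Y)
sqrt(f(644) - 313121) = sqrt((-1/82 + 644) - 313121) = sqrt(52807/82 - 313121) = sqrt(-25623115/82) = I*sqrt(2101095430)/82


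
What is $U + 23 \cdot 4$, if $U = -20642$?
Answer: $-20550$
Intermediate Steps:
$U + 23 \cdot 4 = -20642 + 23 \cdot 4 = -20642 + 92 = -20550$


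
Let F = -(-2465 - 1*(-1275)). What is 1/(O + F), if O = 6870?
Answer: 1/8060 ≈ 0.00012407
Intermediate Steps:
F = 1190 (F = -(-2465 + 1275) = -1*(-1190) = 1190)
1/(O + F) = 1/(6870 + 1190) = 1/8060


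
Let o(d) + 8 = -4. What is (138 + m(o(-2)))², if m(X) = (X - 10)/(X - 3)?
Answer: 4376464/225 ≈ 19451.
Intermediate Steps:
o(d) = -12 (o(d) = -8 - 4 = -12)
m(X) = (-10 + X)/(-3 + X)
(138 + m(o(-2)))² = (138 + (-10 - 12)/(-3 - 12))² = (138 - 22/(-15))² = (138 - 1/15*(-22))² = (138 + 22/15)² = (2092/15)² = 4376464/225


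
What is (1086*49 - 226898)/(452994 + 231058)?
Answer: -43421/171013 ≈ -0.25390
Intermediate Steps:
(1086*49 - 226898)/(452994 + 231058) = (53214 - 226898)/684052 = -173684*1/684052 = -43421/171013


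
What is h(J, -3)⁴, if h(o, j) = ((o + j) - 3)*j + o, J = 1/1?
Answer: 65536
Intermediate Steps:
J = 1
h(o, j) = o + j*(-3 + j + o) (h(o, j) = ((j + o) - 3)*j + o = (-3 + j + o)*j + o = j*(-3 + j + o) + o = o + j*(-3 + j + o))
h(J, -3)⁴ = (1 + (-3)² - 3*(-3) - 3*1)⁴ = (1 + 9 + 9 - 3)⁴ = 16⁴ = 65536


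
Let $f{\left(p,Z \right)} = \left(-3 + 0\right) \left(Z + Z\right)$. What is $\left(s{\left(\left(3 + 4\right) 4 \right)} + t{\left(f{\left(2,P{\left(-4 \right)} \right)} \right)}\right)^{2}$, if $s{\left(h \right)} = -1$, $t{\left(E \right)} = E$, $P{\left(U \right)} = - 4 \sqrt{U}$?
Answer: $\left(1 - 48 i\right)^{2} \approx -2303.0 - 96.0 i$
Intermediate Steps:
$f{\left(p,Z \right)} = - 6 Z$ ($f{\left(p,Z \right)} = - 3 \cdot 2 Z = - 6 Z$)
$\left(s{\left(\left(3 + 4\right) 4 \right)} + t{\left(f{\left(2,P{\left(-4 \right)} \right)} \right)}\right)^{2} = \left(-1 - 6 \left(- 4 \sqrt{-4}\right)\right)^{2} = \left(-1 - 6 \left(- 4 \cdot 2 i\right)\right)^{2} = \left(-1 - 6 \left(- 8 i\right)\right)^{2} = \left(-1 + 48 i\right)^{2}$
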